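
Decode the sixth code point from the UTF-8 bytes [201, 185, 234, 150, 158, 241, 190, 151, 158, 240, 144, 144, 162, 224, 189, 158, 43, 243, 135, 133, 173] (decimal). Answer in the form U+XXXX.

Offset 0: leading byte 0xC9 = 11001001 → 2-byte char #1 = C9 B9.
Offset 2: leading byte 0xEA = 11101010 → 3-byte char #2 = EA 96 9E.
Offset 5: leading byte 0xF1 = 11110001 → 4-byte char #3 = F1 BE 97 9E.
Offset 9: leading byte 0xF0 = 11110000 → 4-byte char #4 = F0 90 90 A2.
Offset 13: leading byte 0xE0 = 11100000 → 3-byte char #5 = E0 BD 9E.
Offset 16: leading byte 0x2B = 00101011 → 1-byte char #6 = 2B.
Leading byte 0x2B = 00101011 matches 0xxxxxxx → 1-byte sequence.
Byte 1: 0x2B = 00101011, payload 0101011 (7 bits).
Concatenate: 0101011 = 0x2B (7 bits → U+002B).

U+002B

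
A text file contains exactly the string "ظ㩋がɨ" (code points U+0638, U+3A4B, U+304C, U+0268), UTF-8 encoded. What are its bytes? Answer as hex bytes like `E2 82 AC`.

U+0638: 2-byte form → D8 B8.
U+3A4B: 3-byte form → E3 A9 8B.
U+304C: 3-byte form → E3 81 8C.
U+0268: 2-byte form → C9 A8.
Concatenated (10 bytes): D8 B8 E3 A9 8B E3 81 8C C9 A8.

D8 B8 E3 A9 8B E3 81 8C C9 A8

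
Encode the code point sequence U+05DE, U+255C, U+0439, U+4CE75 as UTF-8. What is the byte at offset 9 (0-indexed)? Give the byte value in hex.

U+05DE → 2-byte form D7 9E at offsets 0–1.
U+255C → 3-byte form E2 95 9C at offsets 2–4.
U+0439 → 2-byte form D0 B9 at offsets 5–6.
U+4CE75 → 4-byte form F1 8C B9 B5 at offsets 7–10.
Offset 9 falls in char 4's range; it's byte 3 of F1 8C B9 B5 = 0xB9.

0xB9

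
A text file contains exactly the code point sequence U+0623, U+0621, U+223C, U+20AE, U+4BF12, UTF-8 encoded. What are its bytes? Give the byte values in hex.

D8 A3 D8 A1 E2 88 BC E2 82 AE F1 8B BC 92

U+0623: 2-byte form → D8 A3.
U+0621: 2-byte form → D8 A1.
U+223C: 3-byte form → E2 88 BC.
U+20AE: 3-byte form → E2 82 AE.
U+4BF12: 4-byte form → F1 8B BC 92.
Concatenated (14 bytes): D8 A3 D8 A1 E2 88 BC E2 82 AE F1 8B BC 92.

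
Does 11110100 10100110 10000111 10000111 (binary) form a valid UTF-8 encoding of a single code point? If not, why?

invalid (encodes a value above U+10FFFF)

Leading byte 0xF4 = 11110100 → 4-byte form.
Payload = 0x1261C7, which exceeds U+10FFFF, the maximum Unicode code point. (Leading bytes F5–FF, or F4 followed by ≥ 0x90, are invalid.)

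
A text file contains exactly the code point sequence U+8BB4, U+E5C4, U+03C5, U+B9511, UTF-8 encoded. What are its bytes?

E8 AE B4 EE 97 84 CF 85 F2 B9 94 91

U+8BB4: 3-byte form → E8 AE B4.
U+E5C4: 3-byte form → EE 97 84.
U+03C5: 2-byte form → CF 85.
U+B9511: 4-byte form → F2 B9 94 91.
Concatenated (12 bytes): E8 AE B4 EE 97 84 CF 85 F2 B9 94 91.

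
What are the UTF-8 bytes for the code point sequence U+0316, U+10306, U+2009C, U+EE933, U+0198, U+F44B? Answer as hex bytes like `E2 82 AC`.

U+0316: 2-byte form → CC 96.
U+10306: 4-byte form → F0 90 8C 86.
U+2009C: 4-byte form → F0 A0 82 9C.
U+EE933: 4-byte form → F3 AE A4 B3.
U+0198: 2-byte form → C6 98.
U+F44B: 3-byte form → EF 91 8B.
Concatenated (19 bytes): CC 96 F0 90 8C 86 F0 A0 82 9C F3 AE A4 B3 C6 98 EF 91 8B.

CC 96 F0 90 8C 86 F0 A0 82 9C F3 AE A4 B3 C6 98 EF 91 8B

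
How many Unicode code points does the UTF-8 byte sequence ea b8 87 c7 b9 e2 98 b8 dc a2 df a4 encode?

5

Byte at offset 0: 0xEA = 11101010 → 3-byte char (#1). Advance 3.
Byte at offset 3: 0xC7 = 11000111 → 2-byte char (#2). Advance 2.
Byte at offset 5: 0xE2 = 11100010 → 3-byte char (#3). Advance 3.
Byte at offset 8: 0xDC = 11011100 → 2-byte char (#4). Advance 2.
Byte at offset 10: 0xDF = 11011111 → 2-byte char (#5). Advance 2.
Reached end at offset 12 after 5 code points.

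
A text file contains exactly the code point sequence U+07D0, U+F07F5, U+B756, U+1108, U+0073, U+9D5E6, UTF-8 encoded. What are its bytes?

DF 90 F3 B0 9F B5 EB 9D 96 E1 84 88 73 F2 9D 97 A6

U+07D0: 2-byte form → DF 90.
U+F07F5: 4-byte form → F3 B0 9F B5.
U+B756: 3-byte form → EB 9D 96.
U+1108: 3-byte form → E1 84 88.
U+0073: 1-byte form → 73.
U+9D5E6: 4-byte form → F2 9D 97 A6.
Concatenated (17 bytes): DF 90 F3 B0 9F B5 EB 9D 96 E1 84 88 73 F2 9D 97 A6.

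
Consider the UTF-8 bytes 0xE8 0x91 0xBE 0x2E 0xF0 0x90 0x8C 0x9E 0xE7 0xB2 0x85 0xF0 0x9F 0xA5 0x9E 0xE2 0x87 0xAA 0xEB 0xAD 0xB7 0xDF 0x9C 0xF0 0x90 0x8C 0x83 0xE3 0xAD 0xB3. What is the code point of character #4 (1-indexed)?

U+7C85

Offset 0: leading byte 0xE8 = 11101000 → 3-byte char #1 = E8 91 BE.
Offset 3: leading byte 0x2E = 00101110 → 1-byte char #2 = 2E.
Offset 4: leading byte 0xF0 = 11110000 → 4-byte char #3 = F0 90 8C 9E.
Offset 8: leading byte 0xE7 = 11100111 → 3-byte char #4 = E7 B2 85.
Leading byte 0xE7 = 11100111 matches 1110xxxx → 3-byte sequence.
Byte 1: 0xE7 = 11100111, payload 0111 (4 bits).
Byte 2: 0xB2 = 10110010 (10xxxxxx ✓), payload 110010.
Byte 3: 0x85 = 10000101 (10xxxxxx ✓), payload 000101.
Concatenate: 0111110010000101 = 0x7C85 (16 bits → U+7C85).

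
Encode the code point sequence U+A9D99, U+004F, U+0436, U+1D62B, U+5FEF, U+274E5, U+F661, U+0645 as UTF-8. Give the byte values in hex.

U+A9D99: 4-byte form → F2 A9 B6 99.
U+004F: 1-byte form → 4F.
U+0436: 2-byte form → D0 B6.
U+1D62B: 4-byte form → F0 9D 98 AB.
U+5FEF: 3-byte form → E5 BF AF.
U+274E5: 4-byte form → F0 A7 93 A5.
U+F661: 3-byte form → EF 99 A1.
U+0645: 2-byte form → D9 85.
Concatenated (23 bytes): F2 A9 B6 99 4F D0 B6 F0 9D 98 AB E5 BF AF F0 A7 93 A5 EF 99 A1 D9 85.

F2 A9 B6 99 4F D0 B6 F0 9D 98 AB E5 BF AF F0 A7 93 A5 EF 99 A1 D9 85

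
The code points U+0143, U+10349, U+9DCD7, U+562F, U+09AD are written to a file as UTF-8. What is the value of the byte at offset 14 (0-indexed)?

U+0143 → 2-byte form C5 83 at offsets 0–1.
U+10349 → 4-byte form F0 90 8D 89 at offsets 2–5.
U+9DCD7 → 4-byte form F2 9D B3 97 at offsets 6–9.
U+562F → 3-byte form E5 98 AF at offsets 10–12.
U+09AD → 3-byte form E0 A6 AD at offsets 13–15.
Offset 14 falls in char 5's range; it's byte 2 of E0 A6 AD = 0xA6.

0xA6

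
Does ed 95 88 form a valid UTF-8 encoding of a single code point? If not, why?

Leading byte 0xED = 11101101 → 3-byte form.
Continuation bytes 0x95=10010101, 0x88=10001000 all match 10xxxxxx.
Decoded value 0xD548 is ≥ 0x800 (shortest form) and not a surrogate.

valid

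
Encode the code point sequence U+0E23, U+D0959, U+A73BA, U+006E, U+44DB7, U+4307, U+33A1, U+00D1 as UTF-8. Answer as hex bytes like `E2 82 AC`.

E0 B8 A3 F3 90 A5 99 F2 A7 8E BA 6E F1 84 B6 B7 E4 8C 87 E3 8E A1 C3 91

U+0E23: 3-byte form → E0 B8 A3.
U+D0959: 4-byte form → F3 90 A5 99.
U+A73BA: 4-byte form → F2 A7 8E BA.
U+006E: 1-byte form → 6E.
U+44DB7: 4-byte form → F1 84 B6 B7.
U+4307: 3-byte form → E4 8C 87.
U+33A1: 3-byte form → E3 8E A1.
U+00D1: 2-byte form → C3 91.
Concatenated (24 bytes): E0 B8 A3 F3 90 A5 99 F2 A7 8E BA 6E F1 84 B6 B7 E4 8C 87 E3 8E A1 C3 91.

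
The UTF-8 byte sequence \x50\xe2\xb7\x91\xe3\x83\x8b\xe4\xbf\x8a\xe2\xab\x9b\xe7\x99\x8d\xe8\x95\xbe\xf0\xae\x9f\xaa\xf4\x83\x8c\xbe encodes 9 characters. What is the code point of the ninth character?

Offset 0: leading byte 0x50 = 01010000 → 1-byte char #1 = 50.
Offset 1: leading byte 0xE2 = 11100010 → 3-byte char #2 = E2 B7 91.
Offset 4: leading byte 0xE3 = 11100011 → 3-byte char #3 = E3 83 8B.
Offset 7: leading byte 0xE4 = 11100100 → 3-byte char #4 = E4 BF 8A.
Offset 10: leading byte 0xE2 = 11100010 → 3-byte char #5 = E2 AB 9B.
Offset 13: leading byte 0xE7 = 11100111 → 3-byte char #6 = E7 99 8D.
Offset 16: leading byte 0xE8 = 11101000 → 3-byte char #7 = E8 95 BE.
Offset 19: leading byte 0xF0 = 11110000 → 4-byte char #8 = F0 AE 9F AA.
Offset 23: leading byte 0xF4 = 11110100 → 4-byte char #9 = F4 83 8C BE.
Leading byte 0xF4 = 11110100 matches 11110xxx → 4-byte sequence.
Byte 1: 0xF4 = 11110100, payload 100 (3 bits).
Byte 2: 0x83 = 10000011 (10xxxxxx ✓), payload 000011.
Byte 3: 0x8C = 10001100 (10xxxxxx ✓), payload 001100.
Byte 4: 0xBE = 10111110 (10xxxxxx ✓), payload 111110.
Concatenate: 100000011001100111110 = 0x10333E (21 bits → U+10333E).

U+10333E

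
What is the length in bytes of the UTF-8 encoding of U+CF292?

U+CF292 = 0xCF292. UTF-8 uses 1 byte below 0x80, 2 below 0x800, 3 below 0x10000, 4 up to 0x10FFFF. 0xCF292 is in U+10000–U+10FFFF → 4 bytes.

4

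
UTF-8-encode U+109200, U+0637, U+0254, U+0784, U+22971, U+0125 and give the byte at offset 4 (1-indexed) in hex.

1-indexed offset 4 is 0-indexed offset 3.
U+109200 → 4-byte form F4 89 88 80 at offsets 0–3.
Offset 3 falls in char 1's range; it's byte 4 of F4 89 88 80 = 0x80.

0x80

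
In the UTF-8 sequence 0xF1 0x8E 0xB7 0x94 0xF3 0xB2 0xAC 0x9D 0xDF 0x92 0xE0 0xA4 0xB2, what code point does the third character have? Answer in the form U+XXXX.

U+07D2

Offset 0: leading byte 0xF1 = 11110001 → 4-byte char #1 = F1 8E B7 94.
Offset 4: leading byte 0xF3 = 11110011 → 4-byte char #2 = F3 B2 AC 9D.
Offset 8: leading byte 0xDF = 11011111 → 2-byte char #3 = DF 92.
Leading byte 0xDF = 11011111 matches 110xxxxx → 2-byte sequence.
Byte 1: 0xDF = 11011111, payload 11111 (5 bits).
Byte 2: 0x92 = 10010010 (10xxxxxx ✓), payload 010010.
Concatenate: 11111010010 = 0x7D2 (11 bits → U+07D2).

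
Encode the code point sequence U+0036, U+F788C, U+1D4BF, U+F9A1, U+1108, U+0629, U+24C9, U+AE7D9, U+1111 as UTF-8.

U+0036: 1-byte form → 36.
U+F788C: 4-byte form → F3 B7 A2 8C.
U+1D4BF: 4-byte form → F0 9D 92 BF.
U+F9A1: 3-byte form → EF A6 A1.
U+1108: 3-byte form → E1 84 88.
U+0629: 2-byte form → D8 A9.
U+24C9: 3-byte form → E2 93 89.
U+AE7D9: 4-byte form → F2 AE 9F 99.
U+1111: 3-byte form → E1 84 91.
Concatenated (27 bytes): 36 F3 B7 A2 8C F0 9D 92 BF EF A6 A1 E1 84 88 D8 A9 E2 93 89 F2 AE 9F 99 E1 84 91.

36 F3 B7 A2 8C F0 9D 92 BF EF A6 A1 E1 84 88 D8 A9 E2 93 89 F2 AE 9F 99 E1 84 91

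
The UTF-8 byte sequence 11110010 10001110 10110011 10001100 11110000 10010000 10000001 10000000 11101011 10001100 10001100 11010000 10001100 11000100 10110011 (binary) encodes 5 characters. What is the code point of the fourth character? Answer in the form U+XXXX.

U+040C

Offset 0: leading byte 0xF2 = 11110010 → 4-byte char #1 = F2 8E B3 8C.
Offset 4: leading byte 0xF0 = 11110000 → 4-byte char #2 = F0 90 81 80.
Offset 8: leading byte 0xEB = 11101011 → 3-byte char #3 = EB 8C 8C.
Offset 11: leading byte 0xD0 = 11010000 → 2-byte char #4 = D0 8C.
Leading byte 0xD0 = 11010000 matches 110xxxxx → 2-byte sequence.
Byte 1: 0xD0 = 11010000, payload 10000 (5 bits).
Byte 2: 0x8C = 10001100 (10xxxxxx ✓), payload 001100.
Concatenate: 10000001100 = 0x40C (11 bits → U+040C).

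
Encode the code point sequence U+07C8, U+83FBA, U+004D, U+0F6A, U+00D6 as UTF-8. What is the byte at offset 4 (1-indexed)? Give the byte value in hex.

0x83

1-indexed offset 4 is 0-indexed offset 3.
U+07C8 → 2-byte form DF 88 at offsets 0–1.
U+83FBA → 4-byte form F2 83 BE BA at offsets 2–5.
Offset 3 falls in char 2's range; it's byte 2 of F2 83 BE BA = 0x83.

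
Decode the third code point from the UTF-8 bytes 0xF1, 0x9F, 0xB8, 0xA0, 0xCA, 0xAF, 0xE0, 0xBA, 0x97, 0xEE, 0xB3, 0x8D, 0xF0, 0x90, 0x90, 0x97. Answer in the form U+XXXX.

Offset 0: leading byte 0xF1 = 11110001 → 4-byte char #1 = F1 9F B8 A0.
Offset 4: leading byte 0xCA = 11001010 → 2-byte char #2 = CA AF.
Offset 6: leading byte 0xE0 = 11100000 → 3-byte char #3 = E0 BA 97.
Leading byte 0xE0 = 11100000 matches 1110xxxx → 3-byte sequence.
Byte 1: 0xE0 = 11100000, payload 0000 (4 bits).
Byte 2: 0xBA = 10111010 (10xxxxxx ✓), payload 111010.
Byte 3: 0x97 = 10010111 (10xxxxxx ✓), payload 010111.
Concatenate: 0000111010010111 = 0xE97 (16 bits → U+0E97).

U+0E97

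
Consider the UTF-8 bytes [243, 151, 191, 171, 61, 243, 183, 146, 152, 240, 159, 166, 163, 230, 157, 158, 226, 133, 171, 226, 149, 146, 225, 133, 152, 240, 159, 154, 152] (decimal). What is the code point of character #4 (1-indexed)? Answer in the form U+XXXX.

Offset 0: leading byte 0xF3 = 11110011 → 4-byte char #1 = F3 97 BF AB.
Offset 4: leading byte 0x3D = 00111101 → 1-byte char #2 = 3D.
Offset 5: leading byte 0xF3 = 11110011 → 4-byte char #3 = F3 B7 92 98.
Offset 9: leading byte 0xF0 = 11110000 → 4-byte char #4 = F0 9F A6 A3.
Leading byte 0xF0 = 11110000 matches 11110xxx → 4-byte sequence.
Byte 1: 0xF0 = 11110000, payload 000 (3 bits).
Byte 2: 0x9F = 10011111 (10xxxxxx ✓), payload 011111.
Byte 3: 0xA6 = 10100110 (10xxxxxx ✓), payload 100110.
Byte 4: 0xA3 = 10100011 (10xxxxxx ✓), payload 100011.
Concatenate: 000011111100110100011 = 0x1F9A3 (21 bits → U+1F9A3).

U+1F9A3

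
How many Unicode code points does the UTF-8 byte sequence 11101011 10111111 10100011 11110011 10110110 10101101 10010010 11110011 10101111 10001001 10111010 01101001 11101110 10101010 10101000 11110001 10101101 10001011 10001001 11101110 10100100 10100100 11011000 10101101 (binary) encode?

8

Byte at offset 0: 0xEB = 11101011 → 3-byte char (#1). Advance 3.
Byte at offset 3: 0xF3 = 11110011 → 4-byte char (#2). Advance 4.
Byte at offset 7: 0xF3 = 11110011 → 4-byte char (#3). Advance 4.
Byte at offset 11: 0x69 = 01101001 → 1-byte char (#4). Advance 1.
Byte at offset 12: 0xEE = 11101110 → 3-byte char (#5). Advance 3.
Byte at offset 15: 0xF1 = 11110001 → 4-byte char (#6). Advance 4.
Byte at offset 19: 0xEE = 11101110 → 3-byte char (#7). Advance 3.
Byte at offset 22: 0xD8 = 11011000 → 2-byte char (#8). Advance 2.
Reached end at offset 24 after 8 code points.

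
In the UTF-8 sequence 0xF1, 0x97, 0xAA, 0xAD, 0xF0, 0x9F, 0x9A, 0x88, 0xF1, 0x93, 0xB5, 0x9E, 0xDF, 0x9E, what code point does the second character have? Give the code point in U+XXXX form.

Offset 0: leading byte 0xF1 = 11110001 → 4-byte char #1 = F1 97 AA AD.
Offset 4: leading byte 0xF0 = 11110000 → 4-byte char #2 = F0 9F 9A 88.
Leading byte 0xF0 = 11110000 matches 11110xxx → 4-byte sequence.
Byte 1: 0xF0 = 11110000, payload 000 (3 bits).
Byte 2: 0x9F = 10011111 (10xxxxxx ✓), payload 011111.
Byte 3: 0x9A = 10011010 (10xxxxxx ✓), payload 011010.
Byte 4: 0x88 = 10001000 (10xxxxxx ✓), payload 001000.
Concatenate: 000011111011010001000 = 0x1F688 (21 bits → U+1F688).

U+1F688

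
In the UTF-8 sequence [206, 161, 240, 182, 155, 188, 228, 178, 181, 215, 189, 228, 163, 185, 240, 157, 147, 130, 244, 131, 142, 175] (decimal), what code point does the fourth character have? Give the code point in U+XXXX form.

U+05FD

Offset 0: leading byte 0xCE = 11001110 → 2-byte char #1 = CE A1.
Offset 2: leading byte 0xF0 = 11110000 → 4-byte char #2 = F0 B6 9B BC.
Offset 6: leading byte 0xE4 = 11100100 → 3-byte char #3 = E4 B2 B5.
Offset 9: leading byte 0xD7 = 11010111 → 2-byte char #4 = D7 BD.
Leading byte 0xD7 = 11010111 matches 110xxxxx → 2-byte sequence.
Byte 1: 0xD7 = 11010111, payload 10111 (5 bits).
Byte 2: 0xBD = 10111101 (10xxxxxx ✓), payload 111101.
Concatenate: 10111111101 = 0x5FD (11 bits → U+05FD).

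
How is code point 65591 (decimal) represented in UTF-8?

F0 90 80 B7

U+10037 = 0x10037 = 65591 decimal. In range U+10000–U+10FFFF → 4-byte form: 11110xxx 10xxxxxx 10xxxxxx 10xxxxxx.
Binary (21 bits): 000010000000000110111.
Split 3+6+6+6: 000 | 010000 | 000000 | 110111.
Byte 1: 11110000 = 0xF0.
Byte 2: 10010000 = 0x90.
Byte 3: 10000000 = 0x80.
Byte 4: 10110111 = 0xB7.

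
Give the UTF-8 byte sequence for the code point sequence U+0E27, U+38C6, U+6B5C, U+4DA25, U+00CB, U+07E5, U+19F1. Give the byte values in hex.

U+0E27: 3-byte form → E0 B8 A7.
U+38C6: 3-byte form → E3 A3 86.
U+6B5C: 3-byte form → E6 AD 9C.
U+4DA25: 4-byte form → F1 8D A8 A5.
U+00CB: 2-byte form → C3 8B.
U+07E5: 2-byte form → DF A5.
U+19F1: 3-byte form → E1 A7 B1.
Concatenated (20 bytes): E0 B8 A7 E3 A3 86 E6 AD 9C F1 8D A8 A5 C3 8B DF A5 E1 A7 B1.

E0 B8 A7 E3 A3 86 E6 AD 9C F1 8D A8 A5 C3 8B DF A5 E1 A7 B1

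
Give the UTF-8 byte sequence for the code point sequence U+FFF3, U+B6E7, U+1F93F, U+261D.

U+FFF3: 3-byte form → EF BF B3.
U+B6E7: 3-byte form → EB 9B A7.
U+1F93F: 4-byte form → F0 9F A4 BF.
U+261D: 3-byte form → E2 98 9D.
Concatenated (13 bytes): EF BF B3 EB 9B A7 F0 9F A4 BF E2 98 9D.

EF BF B3 EB 9B A7 F0 9F A4 BF E2 98 9D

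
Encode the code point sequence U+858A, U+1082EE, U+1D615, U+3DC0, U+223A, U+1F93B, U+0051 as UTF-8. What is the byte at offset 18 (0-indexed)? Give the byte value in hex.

U+858A → 3-byte form E8 96 8A at offsets 0–2.
U+1082EE → 4-byte form F4 88 8B AE at offsets 3–6.
U+1D615 → 4-byte form F0 9D 98 95 at offsets 7–10.
U+3DC0 → 3-byte form E3 B7 80 at offsets 11–13.
U+223A → 3-byte form E2 88 BA at offsets 14–16.
U+1F93B → 4-byte form F0 9F A4 BB at offsets 17–20.
Offset 18 falls in char 6's range; it's byte 2 of F0 9F A4 BB = 0x9F.

0x9F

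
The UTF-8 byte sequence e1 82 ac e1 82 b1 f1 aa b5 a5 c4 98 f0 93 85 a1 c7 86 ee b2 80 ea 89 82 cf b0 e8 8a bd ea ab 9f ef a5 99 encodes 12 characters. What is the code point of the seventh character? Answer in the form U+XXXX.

U+EC80

Offset 0: leading byte 0xE1 = 11100001 → 3-byte char #1 = E1 82 AC.
Offset 3: leading byte 0xE1 = 11100001 → 3-byte char #2 = E1 82 B1.
Offset 6: leading byte 0xF1 = 11110001 → 4-byte char #3 = F1 AA B5 A5.
Offset 10: leading byte 0xC4 = 11000100 → 2-byte char #4 = C4 98.
Offset 12: leading byte 0xF0 = 11110000 → 4-byte char #5 = F0 93 85 A1.
Offset 16: leading byte 0xC7 = 11000111 → 2-byte char #6 = C7 86.
Offset 18: leading byte 0xEE = 11101110 → 3-byte char #7 = EE B2 80.
Leading byte 0xEE = 11101110 matches 1110xxxx → 3-byte sequence.
Byte 1: 0xEE = 11101110, payload 1110 (4 bits).
Byte 2: 0xB2 = 10110010 (10xxxxxx ✓), payload 110010.
Byte 3: 0x80 = 10000000 (10xxxxxx ✓), payload 000000.
Concatenate: 1110110010000000 = 0xEC80 (16 bits → U+EC80).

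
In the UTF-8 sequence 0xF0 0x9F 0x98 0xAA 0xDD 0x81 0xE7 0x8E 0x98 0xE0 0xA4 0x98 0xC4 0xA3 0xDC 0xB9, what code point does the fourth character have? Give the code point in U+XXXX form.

Offset 0: leading byte 0xF0 = 11110000 → 4-byte char #1 = F0 9F 98 AA.
Offset 4: leading byte 0xDD = 11011101 → 2-byte char #2 = DD 81.
Offset 6: leading byte 0xE7 = 11100111 → 3-byte char #3 = E7 8E 98.
Offset 9: leading byte 0xE0 = 11100000 → 3-byte char #4 = E0 A4 98.
Leading byte 0xE0 = 11100000 matches 1110xxxx → 3-byte sequence.
Byte 1: 0xE0 = 11100000, payload 0000 (4 bits).
Byte 2: 0xA4 = 10100100 (10xxxxxx ✓), payload 100100.
Byte 3: 0x98 = 10011000 (10xxxxxx ✓), payload 011000.
Concatenate: 0000100100011000 = 0x918 (16 bits → U+0918).

U+0918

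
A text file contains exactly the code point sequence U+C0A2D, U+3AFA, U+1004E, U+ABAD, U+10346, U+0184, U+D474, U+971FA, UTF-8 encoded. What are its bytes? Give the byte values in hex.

U+C0A2D: 4-byte form → F3 80 A8 AD.
U+3AFA: 3-byte form → E3 AB BA.
U+1004E: 4-byte form → F0 90 81 8E.
U+ABAD: 3-byte form → EA AE AD.
U+10346: 4-byte form → F0 90 8D 86.
U+0184: 2-byte form → C6 84.
U+D474: 3-byte form → ED 91 B4.
U+971FA: 4-byte form → F2 97 87 BA.
Concatenated (27 bytes): F3 80 A8 AD E3 AB BA F0 90 81 8E EA AE AD F0 90 8D 86 C6 84 ED 91 B4 F2 97 87 BA.

F3 80 A8 AD E3 AB BA F0 90 81 8E EA AE AD F0 90 8D 86 C6 84 ED 91 B4 F2 97 87 BA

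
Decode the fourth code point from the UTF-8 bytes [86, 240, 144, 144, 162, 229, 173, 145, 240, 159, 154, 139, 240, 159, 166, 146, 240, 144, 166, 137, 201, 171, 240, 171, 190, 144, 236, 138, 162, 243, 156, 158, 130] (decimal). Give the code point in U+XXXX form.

Offset 0: leading byte 0x56 = 01010110 → 1-byte char #1 = 56.
Offset 1: leading byte 0xF0 = 11110000 → 4-byte char #2 = F0 90 90 A2.
Offset 5: leading byte 0xE5 = 11100101 → 3-byte char #3 = E5 AD 91.
Offset 8: leading byte 0xF0 = 11110000 → 4-byte char #4 = F0 9F 9A 8B.
Leading byte 0xF0 = 11110000 matches 11110xxx → 4-byte sequence.
Byte 1: 0xF0 = 11110000, payload 000 (3 bits).
Byte 2: 0x9F = 10011111 (10xxxxxx ✓), payload 011111.
Byte 3: 0x9A = 10011010 (10xxxxxx ✓), payload 011010.
Byte 4: 0x8B = 10001011 (10xxxxxx ✓), payload 001011.
Concatenate: 000011111011010001011 = 0x1F68B (21 bits → U+1F68B).

U+1F68B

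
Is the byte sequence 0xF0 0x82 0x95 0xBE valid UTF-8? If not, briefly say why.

Leading byte 0xF0 = 11110000 → 4-byte form.
Continuation bytes all match 10xxxxxx. Payload decodes to 0x257E.
But 0x257E < 0x10000, the minimum for a 4-byte sequence — this is an overlong encoding.

invalid (overlong encoding)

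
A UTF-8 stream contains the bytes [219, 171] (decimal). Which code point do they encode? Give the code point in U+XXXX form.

U+06EB

Leading byte 0xDB = 11011011 matches 110xxxxx → 2-byte sequence.
Byte 1: 0xDB = 11011011, payload 11011 (5 bits).
Byte 2: 0xAB = 10101011 (10xxxxxx ✓), payload 101011.
Concatenate: 11011101011 = 0x6EB (11 bits → U+06EB).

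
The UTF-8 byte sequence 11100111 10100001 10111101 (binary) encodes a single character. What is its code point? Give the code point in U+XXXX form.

U+787D

Leading byte 0xE7 = 11100111 matches 1110xxxx → 3-byte sequence.
Byte 1: 0xE7 = 11100111, payload 0111 (4 bits).
Byte 2: 0xA1 = 10100001 (10xxxxxx ✓), payload 100001.
Byte 3: 0xBD = 10111101 (10xxxxxx ✓), payload 111101.
Concatenate: 0111100001111101 = 0x787D (16 bits → U+787D).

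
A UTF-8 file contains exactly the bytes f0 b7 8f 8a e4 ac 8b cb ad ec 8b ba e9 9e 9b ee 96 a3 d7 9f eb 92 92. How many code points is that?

8

Byte at offset 0: 0xF0 = 11110000 → 4-byte char (#1). Advance 4.
Byte at offset 4: 0xE4 = 11100100 → 3-byte char (#2). Advance 3.
Byte at offset 7: 0xCB = 11001011 → 2-byte char (#3). Advance 2.
Byte at offset 9: 0xEC = 11101100 → 3-byte char (#4). Advance 3.
Byte at offset 12: 0xE9 = 11101001 → 3-byte char (#5). Advance 3.
Byte at offset 15: 0xEE = 11101110 → 3-byte char (#6). Advance 3.
Byte at offset 18: 0xD7 = 11010111 → 2-byte char (#7). Advance 2.
Byte at offset 20: 0xEB = 11101011 → 3-byte char (#8). Advance 3.
Reached end at offset 23 after 8 code points.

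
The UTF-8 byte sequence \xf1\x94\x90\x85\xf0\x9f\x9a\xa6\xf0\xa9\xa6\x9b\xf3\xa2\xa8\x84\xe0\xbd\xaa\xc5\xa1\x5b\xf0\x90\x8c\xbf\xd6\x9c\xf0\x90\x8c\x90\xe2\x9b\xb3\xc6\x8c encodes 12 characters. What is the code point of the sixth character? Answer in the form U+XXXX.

Offset 0: leading byte 0xF1 = 11110001 → 4-byte char #1 = F1 94 90 85.
Offset 4: leading byte 0xF0 = 11110000 → 4-byte char #2 = F0 9F 9A A6.
Offset 8: leading byte 0xF0 = 11110000 → 4-byte char #3 = F0 A9 A6 9B.
Offset 12: leading byte 0xF3 = 11110011 → 4-byte char #4 = F3 A2 A8 84.
Offset 16: leading byte 0xE0 = 11100000 → 3-byte char #5 = E0 BD AA.
Offset 19: leading byte 0xC5 = 11000101 → 2-byte char #6 = C5 A1.
Leading byte 0xC5 = 11000101 matches 110xxxxx → 2-byte sequence.
Byte 1: 0xC5 = 11000101, payload 00101 (5 bits).
Byte 2: 0xA1 = 10100001 (10xxxxxx ✓), payload 100001.
Concatenate: 00101100001 = 0x161 (11 bits → U+0161).

U+0161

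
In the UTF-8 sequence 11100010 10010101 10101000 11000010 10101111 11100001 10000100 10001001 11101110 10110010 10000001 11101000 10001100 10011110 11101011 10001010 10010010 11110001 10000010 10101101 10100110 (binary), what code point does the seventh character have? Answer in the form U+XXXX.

Offset 0: leading byte 0xE2 = 11100010 → 3-byte char #1 = E2 95 A8.
Offset 3: leading byte 0xC2 = 11000010 → 2-byte char #2 = C2 AF.
Offset 5: leading byte 0xE1 = 11100001 → 3-byte char #3 = E1 84 89.
Offset 8: leading byte 0xEE = 11101110 → 3-byte char #4 = EE B2 81.
Offset 11: leading byte 0xE8 = 11101000 → 3-byte char #5 = E8 8C 9E.
Offset 14: leading byte 0xEB = 11101011 → 3-byte char #6 = EB 8A 92.
Offset 17: leading byte 0xF1 = 11110001 → 4-byte char #7 = F1 82 AD A6.
Leading byte 0xF1 = 11110001 matches 11110xxx → 4-byte sequence.
Byte 1: 0xF1 = 11110001, payload 001 (3 bits).
Byte 2: 0x82 = 10000010 (10xxxxxx ✓), payload 000010.
Byte 3: 0xAD = 10101101 (10xxxxxx ✓), payload 101101.
Byte 4: 0xA6 = 10100110 (10xxxxxx ✓), payload 100110.
Concatenate: 001000010101101100110 = 0x42B66 (21 bits → U+42B66).

U+42B66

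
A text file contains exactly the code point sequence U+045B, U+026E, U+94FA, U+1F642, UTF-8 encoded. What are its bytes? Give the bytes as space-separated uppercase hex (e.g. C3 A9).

U+045B: 2-byte form → D1 9B.
U+026E: 2-byte form → C9 AE.
U+94FA: 3-byte form → E9 93 BA.
U+1F642: 4-byte form → F0 9F 99 82.
Concatenated (11 bytes): D1 9B C9 AE E9 93 BA F0 9F 99 82.

D1 9B C9 AE E9 93 BA F0 9F 99 82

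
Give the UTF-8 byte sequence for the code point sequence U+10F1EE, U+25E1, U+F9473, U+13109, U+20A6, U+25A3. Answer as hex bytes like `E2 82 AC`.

F4 8F 87 AE E2 97 A1 F3 B9 91 B3 F0 93 84 89 E2 82 A6 E2 96 A3

U+10F1EE: 4-byte form → F4 8F 87 AE.
U+25E1: 3-byte form → E2 97 A1.
U+F9473: 4-byte form → F3 B9 91 B3.
U+13109: 4-byte form → F0 93 84 89.
U+20A6: 3-byte form → E2 82 A6.
U+25A3: 3-byte form → E2 96 A3.
Concatenated (21 bytes): F4 8F 87 AE E2 97 A1 F3 B9 91 B3 F0 93 84 89 E2 82 A6 E2 96 A3.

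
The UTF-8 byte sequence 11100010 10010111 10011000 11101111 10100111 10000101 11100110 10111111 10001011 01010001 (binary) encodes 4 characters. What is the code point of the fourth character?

Offset 0: leading byte 0xE2 = 11100010 → 3-byte char #1 = E2 97 98.
Offset 3: leading byte 0xEF = 11101111 → 3-byte char #2 = EF A7 85.
Offset 6: leading byte 0xE6 = 11100110 → 3-byte char #3 = E6 BF 8B.
Offset 9: leading byte 0x51 = 01010001 → 1-byte char #4 = 51.
Leading byte 0x51 = 01010001 matches 0xxxxxxx → 1-byte sequence.
Byte 1: 0x51 = 01010001, payload 1010001 (7 bits).
Concatenate: 1010001 = 0x51 (7 bits → U+0051).

U+0051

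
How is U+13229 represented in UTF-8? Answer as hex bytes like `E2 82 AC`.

U+13229 = 0x13229 = 78377 decimal. In range U+10000–U+10FFFF → 4-byte form: 11110xxx 10xxxxxx 10xxxxxx 10xxxxxx.
Binary (21 bits): 000010011001000101001.
Split 3+6+6+6: 000 | 010011 | 001000 | 101001.
Byte 1: 11110000 = 0xF0.
Byte 2: 10010011 = 0x93.
Byte 3: 10001000 = 0x88.
Byte 4: 10101001 = 0xA9.

F0 93 88 A9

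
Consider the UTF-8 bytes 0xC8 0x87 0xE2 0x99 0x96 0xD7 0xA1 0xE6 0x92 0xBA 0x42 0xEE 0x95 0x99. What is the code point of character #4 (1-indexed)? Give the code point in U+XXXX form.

Offset 0: leading byte 0xC8 = 11001000 → 2-byte char #1 = C8 87.
Offset 2: leading byte 0xE2 = 11100010 → 3-byte char #2 = E2 99 96.
Offset 5: leading byte 0xD7 = 11010111 → 2-byte char #3 = D7 A1.
Offset 7: leading byte 0xE6 = 11100110 → 3-byte char #4 = E6 92 BA.
Leading byte 0xE6 = 11100110 matches 1110xxxx → 3-byte sequence.
Byte 1: 0xE6 = 11100110, payload 0110 (4 bits).
Byte 2: 0x92 = 10010010 (10xxxxxx ✓), payload 010010.
Byte 3: 0xBA = 10111010 (10xxxxxx ✓), payload 111010.
Concatenate: 0110010010111010 = 0x64BA (16 bits → U+64BA).

U+64BA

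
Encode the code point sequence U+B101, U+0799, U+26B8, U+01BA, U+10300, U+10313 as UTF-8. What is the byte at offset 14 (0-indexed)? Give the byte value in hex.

U+B101 → 3-byte form EB 84 81 at offsets 0–2.
U+0799 → 2-byte form DE 99 at offsets 3–4.
U+26B8 → 3-byte form E2 9A B8 at offsets 5–7.
U+01BA → 2-byte form C6 BA at offsets 8–9.
U+10300 → 4-byte form F0 90 8C 80 at offsets 10–13.
U+10313 → 4-byte form F0 90 8C 93 at offsets 14–17.
Offset 14 falls in char 6's range; it's byte 1 of F0 90 8C 93 = 0xF0.

0xF0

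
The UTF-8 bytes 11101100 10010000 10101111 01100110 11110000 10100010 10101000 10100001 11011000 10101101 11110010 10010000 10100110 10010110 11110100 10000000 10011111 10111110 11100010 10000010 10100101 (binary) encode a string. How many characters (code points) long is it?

7

Byte at offset 0: 0xEC = 11101100 → 3-byte char (#1). Advance 3.
Byte at offset 3: 0x66 = 01100110 → 1-byte char (#2). Advance 1.
Byte at offset 4: 0xF0 = 11110000 → 4-byte char (#3). Advance 4.
Byte at offset 8: 0xD8 = 11011000 → 2-byte char (#4). Advance 2.
Byte at offset 10: 0xF2 = 11110010 → 4-byte char (#5). Advance 4.
Byte at offset 14: 0xF4 = 11110100 → 4-byte char (#6). Advance 4.
Byte at offset 18: 0xE2 = 11100010 → 3-byte char (#7). Advance 3.
Reached end at offset 21 after 7 code points.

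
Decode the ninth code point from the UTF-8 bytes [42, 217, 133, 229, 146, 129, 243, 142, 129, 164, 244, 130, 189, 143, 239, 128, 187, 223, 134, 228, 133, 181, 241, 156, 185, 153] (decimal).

Offset 0: leading byte 0x2A = 00101010 → 1-byte char #1 = 2A.
Offset 1: leading byte 0xD9 = 11011001 → 2-byte char #2 = D9 85.
Offset 3: leading byte 0xE5 = 11100101 → 3-byte char #3 = E5 92 81.
Offset 6: leading byte 0xF3 = 11110011 → 4-byte char #4 = F3 8E 81 A4.
Offset 10: leading byte 0xF4 = 11110100 → 4-byte char #5 = F4 82 BD 8F.
Offset 14: leading byte 0xEF = 11101111 → 3-byte char #6 = EF 80 BB.
Offset 17: leading byte 0xDF = 11011111 → 2-byte char #7 = DF 86.
Offset 19: leading byte 0xE4 = 11100100 → 3-byte char #8 = E4 85 B5.
Offset 22: leading byte 0xF1 = 11110001 → 4-byte char #9 = F1 9C B9 99.
Leading byte 0xF1 = 11110001 matches 11110xxx → 4-byte sequence.
Byte 1: 0xF1 = 11110001, payload 001 (3 bits).
Byte 2: 0x9C = 10011100 (10xxxxxx ✓), payload 011100.
Byte 3: 0xB9 = 10111001 (10xxxxxx ✓), payload 111001.
Byte 4: 0x99 = 10011001 (10xxxxxx ✓), payload 011001.
Concatenate: 001011100111001011001 = 0x5CE59 (21 bits → U+5CE59).

U+5CE59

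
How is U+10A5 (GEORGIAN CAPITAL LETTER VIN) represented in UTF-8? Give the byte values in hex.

E1 82 A5

U+10A5 = 0x10A5 = 4261 decimal. In range U+0800–U+FFFF → 3-byte form: 1110xxxx 10xxxxxx 10xxxxxx.
Binary (16 bits): 0001000010100101.
Split 4+6+6: 0001 | 000010 | 100101.
Byte 1: 11100001 = 0xE1.
Byte 2: 10000010 = 0x82.
Byte 3: 10100101 = 0xA5.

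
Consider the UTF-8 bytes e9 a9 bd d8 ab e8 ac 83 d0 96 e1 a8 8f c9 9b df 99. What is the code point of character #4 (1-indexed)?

Offset 0: leading byte 0xE9 = 11101001 → 3-byte char #1 = E9 A9 BD.
Offset 3: leading byte 0xD8 = 11011000 → 2-byte char #2 = D8 AB.
Offset 5: leading byte 0xE8 = 11101000 → 3-byte char #3 = E8 AC 83.
Offset 8: leading byte 0xD0 = 11010000 → 2-byte char #4 = D0 96.
Leading byte 0xD0 = 11010000 matches 110xxxxx → 2-byte sequence.
Byte 1: 0xD0 = 11010000, payload 10000 (5 bits).
Byte 2: 0x96 = 10010110 (10xxxxxx ✓), payload 010110.
Concatenate: 10000010110 = 0x416 (11 bits → U+0416).

U+0416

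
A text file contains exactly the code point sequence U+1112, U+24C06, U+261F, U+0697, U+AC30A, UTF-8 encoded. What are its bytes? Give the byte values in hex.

E1 84 92 F0 A4 B0 86 E2 98 9F DA 97 F2 AC 8C 8A

U+1112: 3-byte form → E1 84 92.
U+24C06: 4-byte form → F0 A4 B0 86.
U+261F: 3-byte form → E2 98 9F.
U+0697: 2-byte form → DA 97.
U+AC30A: 4-byte form → F2 AC 8C 8A.
Concatenated (16 bytes): E1 84 92 F0 A4 B0 86 E2 98 9F DA 97 F2 AC 8C 8A.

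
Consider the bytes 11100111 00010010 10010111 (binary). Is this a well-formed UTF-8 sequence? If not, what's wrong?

invalid (non-continuation byte where continuation expected)

Leading byte 0xE7 = 11100111 → 3-byte form.
Byte 2 is 0x12 = 00010010, which is not 10xxxxxx — expected a continuation byte.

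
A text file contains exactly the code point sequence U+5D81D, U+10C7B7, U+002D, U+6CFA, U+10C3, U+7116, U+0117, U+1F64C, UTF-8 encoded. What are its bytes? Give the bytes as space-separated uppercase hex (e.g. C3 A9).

F1 9D A0 9D F4 8C 9E B7 2D E6 B3 BA E1 83 83 E7 84 96 C4 97 F0 9F 99 8C

U+5D81D: 4-byte form → F1 9D A0 9D.
U+10C7B7: 4-byte form → F4 8C 9E B7.
U+002D: 1-byte form → 2D.
U+6CFA: 3-byte form → E6 B3 BA.
U+10C3: 3-byte form → E1 83 83.
U+7116: 3-byte form → E7 84 96.
U+0117: 2-byte form → C4 97.
U+1F64C: 4-byte form → F0 9F 99 8C.
Concatenated (24 bytes): F1 9D A0 9D F4 8C 9E B7 2D E6 B3 BA E1 83 83 E7 84 96 C4 97 F0 9F 99 8C.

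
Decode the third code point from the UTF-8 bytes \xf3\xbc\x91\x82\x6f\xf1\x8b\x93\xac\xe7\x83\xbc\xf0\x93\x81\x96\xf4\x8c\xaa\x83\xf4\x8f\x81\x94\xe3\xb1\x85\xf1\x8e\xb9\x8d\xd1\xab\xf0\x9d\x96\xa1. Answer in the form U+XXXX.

U+4B4EC

Offset 0: leading byte 0xF3 = 11110011 → 4-byte char #1 = F3 BC 91 82.
Offset 4: leading byte 0x6F = 01101111 → 1-byte char #2 = 6F.
Offset 5: leading byte 0xF1 = 11110001 → 4-byte char #3 = F1 8B 93 AC.
Leading byte 0xF1 = 11110001 matches 11110xxx → 4-byte sequence.
Byte 1: 0xF1 = 11110001, payload 001 (3 bits).
Byte 2: 0x8B = 10001011 (10xxxxxx ✓), payload 001011.
Byte 3: 0x93 = 10010011 (10xxxxxx ✓), payload 010011.
Byte 4: 0xAC = 10101100 (10xxxxxx ✓), payload 101100.
Concatenate: 001001011010011101100 = 0x4B4EC (21 bits → U+4B4EC).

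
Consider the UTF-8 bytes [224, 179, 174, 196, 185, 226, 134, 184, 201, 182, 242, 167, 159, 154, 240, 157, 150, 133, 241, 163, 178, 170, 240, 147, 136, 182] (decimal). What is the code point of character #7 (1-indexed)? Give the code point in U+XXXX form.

U+63CAA

Offset 0: leading byte 0xE0 = 11100000 → 3-byte char #1 = E0 B3 AE.
Offset 3: leading byte 0xC4 = 11000100 → 2-byte char #2 = C4 B9.
Offset 5: leading byte 0xE2 = 11100010 → 3-byte char #3 = E2 86 B8.
Offset 8: leading byte 0xC9 = 11001001 → 2-byte char #4 = C9 B6.
Offset 10: leading byte 0xF2 = 11110010 → 4-byte char #5 = F2 A7 9F 9A.
Offset 14: leading byte 0xF0 = 11110000 → 4-byte char #6 = F0 9D 96 85.
Offset 18: leading byte 0xF1 = 11110001 → 4-byte char #7 = F1 A3 B2 AA.
Leading byte 0xF1 = 11110001 matches 11110xxx → 4-byte sequence.
Byte 1: 0xF1 = 11110001, payload 001 (3 bits).
Byte 2: 0xA3 = 10100011 (10xxxxxx ✓), payload 100011.
Byte 3: 0xB2 = 10110010 (10xxxxxx ✓), payload 110010.
Byte 4: 0xAA = 10101010 (10xxxxxx ✓), payload 101010.
Concatenate: 001100011110010101010 = 0x63CAA (21 bits → U+63CAA).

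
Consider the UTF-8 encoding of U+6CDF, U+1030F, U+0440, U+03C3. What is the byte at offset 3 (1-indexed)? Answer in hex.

0x9F

1-indexed offset 3 is 0-indexed offset 2.
U+6CDF → 3-byte form E6 B3 9F at offsets 0–2.
Offset 2 falls in char 1's range; it's byte 3 of E6 B3 9F = 0x9F.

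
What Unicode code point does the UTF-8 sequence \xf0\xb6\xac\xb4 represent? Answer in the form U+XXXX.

Leading byte 0xF0 = 11110000 matches 11110xxx → 4-byte sequence.
Byte 1: 0xF0 = 11110000, payload 000 (3 bits).
Byte 2: 0xB6 = 10110110 (10xxxxxx ✓), payload 110110.
Byte 3: 0xAC = 10101100 (10xxxxxx ✓), payload 101100.
Byte 4: 0xB4 = 10110100 (10xxxxxx ✓), payload 110100.
Concatenate: 000110110101100110100 = 0x36B34 (21 bits → U+36B34).

U+36B34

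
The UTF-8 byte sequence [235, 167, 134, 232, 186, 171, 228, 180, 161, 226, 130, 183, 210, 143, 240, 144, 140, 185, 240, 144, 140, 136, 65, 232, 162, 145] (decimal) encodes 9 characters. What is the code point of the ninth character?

Offset 0: leading byte 0xEB = 11101011 → 3-byte char #1 = EB A7 86.
Offset 3: leading byte 0xE8 = 11101000 → 3-byte char #2 = E8 BA AB.
Offset 6: leading byte 0xE4 = 11100100 → 3-byte char #3 = E4 B4 A1.
Offset 9: leading byte 0xE2 = 11100010 → 3-byte char #4 = E2 82 B7.
Offset 12: leading byte 0xD2 = 11010010 → 2-byte char #5 = D2 8F.
Offset 14: leading byte 0xF0 = 11110000 → 4-byte char #6 = F0 90 8C B9.
Offset 18: leading byte 0xF0 = 11110000 → 4-byte char #7 = F0 90 8C 88.
Offset 22: leading byte 0x41 = 01000001 → 1-byte char #8 = 41.
Offset 23: leading byte 0xE8 = 11101000 → 3-byte char #9 = E8 A2 91.
Leading byte 0xE8 = 11101000 matches 1110xxxx → 3-byte sequence.
Byte 1: 0xE8 = 11101000, payload 1000 (4 bits).
Byte 2: 0xA2 = 10100010 (10xxxxxx ✓), payload 100010.
Byte 3: 0x91 = 10010001 (10xxxxxx ✓), payload 010001.
Concatenate: 1000100010010001 = 0x8891 (16 bits → U+8891).

U+8891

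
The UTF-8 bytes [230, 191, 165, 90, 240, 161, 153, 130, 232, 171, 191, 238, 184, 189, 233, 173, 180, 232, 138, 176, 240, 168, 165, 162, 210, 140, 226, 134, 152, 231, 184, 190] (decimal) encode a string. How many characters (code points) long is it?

11

Byte at offset 0: 0xE6 = 11100110 → 3-byte char (#1). Advance 3.
Byte at offset 3: 0x5A = 01011010 → 1-byte char (#2). Advance 1.
Byte at offset 4: 0xF0 = 11110000 → 4-byte char (#3). Advance 4.
Byte at offset 8: 0xE8 = 11101000 → 3-byte char (#4). Advance 3.
Byte at offset 11: 0xEE = 11101110 → 3-byte char (#5). Advance 3.
Byte at offset 14: 0xE9 = 11101001 → 3-byte char (#6). Advance 3.
Byte at offset 17: 0xE8 = 11101000 → 3-byte char (#7). Advance 3.
Byte at offset 20: 0xF0 = 11110000 → 4-byte char (#8). Advance 4.
Byte at offset 24: 0xD2 = 11010010 → 2-byte char (#9). Advance 2.
Byte at offset 26: 0xE2 = 11100010 → 3-byte char (#10). Advance 3.
Byte at offset 29: 0xE7 = 11100111 → 3-byte char (#11). Advance 3.
Reached end at offset 32 after 11 code points.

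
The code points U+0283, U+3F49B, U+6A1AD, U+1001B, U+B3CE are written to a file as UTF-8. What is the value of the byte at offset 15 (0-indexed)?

0x8F

U+0283 → 2-byte form CA 83 at offsets 0–1.
U+3F49B → 4-byte form F0 BF 92 9B at offsets 2–5.
U+6A1AD → 4-byte form F1 AA 86 AD at offsets 6–9.
U+1001B → 4-byte form F0 90 80 9B at offsets 10–13.
U+B3CE → 3-byte form EB 8F 8E at offsets 14–16.
Offset 15 falls in char 5's range; it's byte 2 of EB 8F 8E = 0x8F.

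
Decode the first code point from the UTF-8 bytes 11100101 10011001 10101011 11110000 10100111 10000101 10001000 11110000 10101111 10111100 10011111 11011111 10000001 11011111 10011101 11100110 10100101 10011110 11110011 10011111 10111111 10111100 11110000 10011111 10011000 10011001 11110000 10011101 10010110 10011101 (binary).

U+566B

Offset 0: leading byte 0xE5 = 11100101 → 3-byte char #1 = E5 99 AB.
Leading byte 0xE5 = 11100101 matches 1110xxxx → 3-byte sequence.
Byte 1: 0xE5 = 11100101, payload 0101 (4 bits).
Byte 2: 0x99 = 10011001 (10xxxxxx ✓), payload 011001.
Byte 3: 0xAB = 10101011 (10xxxxxx ✓), payload 101011.
Concatenate: 0101011001101011 = 0x566B (16 bits → U+566B).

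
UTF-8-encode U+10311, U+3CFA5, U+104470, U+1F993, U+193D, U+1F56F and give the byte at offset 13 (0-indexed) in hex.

U+10311 → 4-byte form F0 90 8C 91 at offsets 0–3.
U+3CFA5 → 4-byte form F0 BC BE A5 at offsets 4–7.
U+104470 → 4-byte form F4 84 91 B0 at offsets 8–11.
U+1F993 → 4-byte form F0 9F A6 93 at offsets 12–15.
Offset 13 falls in char 4's range; it's byte 2 of F0 9F A6 93 = 0x9F.

0x9F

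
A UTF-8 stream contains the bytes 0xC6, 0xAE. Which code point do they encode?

U+01AE

Leading byte 0xC6 = 11000110 matches 110xxxxx → 2-byte sequence.
Byte 1: 0xC6 = 11000110, payload 00110 (5 bits).
Byte 2: 0xAE = 10101110 (10xxxxxx ✓), payload 101110.
Concatenate: 00110101110 = 0x1AE (11 bits → U+01AE).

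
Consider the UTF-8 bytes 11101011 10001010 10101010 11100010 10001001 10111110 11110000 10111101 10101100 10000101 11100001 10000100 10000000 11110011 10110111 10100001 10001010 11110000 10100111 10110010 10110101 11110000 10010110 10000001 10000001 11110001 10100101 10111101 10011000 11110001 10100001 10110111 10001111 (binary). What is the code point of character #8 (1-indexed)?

U+65F58

Offset 0: leading byte 0xEB = 11101011 → 3-byte char #1 = EB 8A AA.
Offset 3: leading byte 0xE2 = 11100010 → 3-byte char #2 = E2 89 BE.
Offset 6: leading byte 0xF0 = 11110000 → 4-byte char #3 = F0 BD AC 85.
Offset 10: leading byte 0xE1 = 11100001 → 3-byte char #4 = E1 84 80.
Offset 13: leading byte 0xF3 = 11110011 → 4-byte char #5 = F3 B7 A1 8A.
Offset 17: leading byte 0xF0 = 11110000 → 4-byte char #6 = F0 A7 B2 B5.
Offset 21: leading byte 0xF0 = 11110000 → 4-byte char #7 = F0 96 81 81.
Offset 25: leading byte 0xF1 = 11110001 → 4-byte char #8 = F1 A5 BD 98.
Leading byte 0xF1 = 11110001 matches 11110xxx → 4-byte sequence.
Byte 1: 0xF1 = 11110001, payload 001 (3 bits).
Byte 2: 0xA5 = 10100101 (10xxxxxx ✓), payload 100101.
Byte 3: 0xBD = 10111101 (10xxxxxx ✓), payload 111101.
Byte 4: 0x98 = 10011000 (10xxxxxx ✓), payload 011000.
Concatenate: 001100101111101011000 = 0x65F58 (21 bits → U+65F58).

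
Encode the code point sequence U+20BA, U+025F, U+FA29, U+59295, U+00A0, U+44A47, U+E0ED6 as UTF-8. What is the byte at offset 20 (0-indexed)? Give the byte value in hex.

U+20BA → 3-byte form E2 82 BA at offsets 0–2.
U+025F → 2-byte form C9 9F at offsets 3–4.
U+FA29 → 3-byte form EF A8 A9 at offsets 5–7.
U+59295 → 4-byte form F1 99 8A 95 at offsets 8–11.
U+00A0 → 2-byte form C2 A0 at offsets 12–13.
U+44A47 → 4-byte form F1 84 A9 87 at offsets 14–17.
U+E0ED6 → 4-byte form F3 A0 BB 96 at offsets 18–21.
Offset 20 falls in char 7's range; it's byte 3 of F3 A0 BB 96 = 0xBB.

0xBB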